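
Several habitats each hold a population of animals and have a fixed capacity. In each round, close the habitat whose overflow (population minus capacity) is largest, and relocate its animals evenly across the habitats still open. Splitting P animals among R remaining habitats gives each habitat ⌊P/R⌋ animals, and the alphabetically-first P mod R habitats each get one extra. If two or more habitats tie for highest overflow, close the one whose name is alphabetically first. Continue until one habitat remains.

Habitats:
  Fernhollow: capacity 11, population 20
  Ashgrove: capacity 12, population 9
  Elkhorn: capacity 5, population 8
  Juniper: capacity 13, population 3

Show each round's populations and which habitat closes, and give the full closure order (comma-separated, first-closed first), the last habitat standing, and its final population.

Closure order: Fernhollow, Elkhorn, Ashgrove
Last habitat: Juniper with 40 animals

Round 1: Ashgrove=9 Elkhorn=8 Fernhollow=20 Juniper=3 → close Fernhollow (overflow 9)
  20÷3 = 6 each, +1 to first 2
Round 2: Ashgrove=16 Elkhorn=15 Juniper=9 → close Elkhorn (overflow 10)
  15÷2 = 7 each, +1 to first 1
Round 3: Ashgrove=24 Juniper=16 → close Ashgrove (overflow 12)
  24÷1 = 24 each, +1 to first 0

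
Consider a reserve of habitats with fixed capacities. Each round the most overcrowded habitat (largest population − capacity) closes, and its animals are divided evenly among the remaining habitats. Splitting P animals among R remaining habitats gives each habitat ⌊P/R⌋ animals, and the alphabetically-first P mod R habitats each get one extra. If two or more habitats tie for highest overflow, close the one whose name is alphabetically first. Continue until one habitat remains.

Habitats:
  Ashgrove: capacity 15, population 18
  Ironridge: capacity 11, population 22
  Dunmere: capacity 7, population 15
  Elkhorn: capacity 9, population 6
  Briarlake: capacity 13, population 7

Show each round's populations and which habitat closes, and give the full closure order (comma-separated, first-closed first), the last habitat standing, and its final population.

Round 1: Ashgrove=18 Briarlake=7 Dunmere=15 Elkhorn=6 Ironridge=22 → close Ironridge (overflow 11)
  22÷4 = 5 each, +1 to first 2
Round 2: Ashgrove=24 Briarlake=13 Dunmere=20 Elkhorn=11 → close Dunmere (overflow 13)
  20÷3 = 6 each, +1 to first 2
Round 3: Ashgrove=31 Briarlake=20 Elkhorn=17 → close Ashgrove (overflow 16)
  31÷2 = 15 each, +1 to first 1
Round 4: Briarlake=36 Elkhorn=32 → close Briarlake (overflow 23)
  36÷1 = 36 each, +1 to first 0

Closure order: Ironridge, Dunmere, Ashgrove, Briarlake
Last habitat: Elkhorn with 68 animals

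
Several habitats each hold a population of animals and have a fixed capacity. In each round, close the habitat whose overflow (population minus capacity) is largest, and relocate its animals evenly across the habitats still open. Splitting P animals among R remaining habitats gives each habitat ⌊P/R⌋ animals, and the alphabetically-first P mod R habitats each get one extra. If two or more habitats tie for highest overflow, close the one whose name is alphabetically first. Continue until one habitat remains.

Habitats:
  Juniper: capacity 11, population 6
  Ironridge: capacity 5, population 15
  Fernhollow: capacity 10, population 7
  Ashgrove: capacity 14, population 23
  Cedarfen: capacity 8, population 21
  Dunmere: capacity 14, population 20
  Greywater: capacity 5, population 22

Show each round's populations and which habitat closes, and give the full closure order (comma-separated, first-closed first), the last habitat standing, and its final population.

Round 1: Ashgrove=23 Cedarfen=21 Dunmere=20 Fernhollow=7 Greywater=22 Ironridge=15 Juniper=6 → close Greywater (overflow 17)
  22÷6 = 3 each, +1 to first 4
Round 2: Ashgrove=27 Cedarfen=25 Dunmere=24 Fernhollow=11 Ironridge=18 Juniper=9 → close Cedarfen (overflow 17)
  25÷5 = 5 each, +1 to first 0
Round 3: Ashgrove=32 Dunmere=29 Fernhollow=16 Ironridge=23 Juniper=14 → close Ashgrove (overflow 18)
  32÷4 = 8 each, +1 to first 0
Round 4: Dunmere=37 Fernhollow=24 Ironridge=31 Juniper=22 → close Ironridge (overflow 26)
  31÷3 = 10 each, +1 to first 1
Round 5: Dunmere=48 Fernhollow=34 Juniper=32 → close Dunmere (overflow 34)
  48÷2 = 24 each, +1 to first 0
Round 6: Fernhollow=58 Juniper=56 → close Fernhollow (overflow 48)
  58÷1 = 58 each, +1 to first 0

Closure order: Greywater, Cedarfen, Ashgrove, Ironridge, Dunmere, Fernhollow
Last habitat: Juniper with 114 animals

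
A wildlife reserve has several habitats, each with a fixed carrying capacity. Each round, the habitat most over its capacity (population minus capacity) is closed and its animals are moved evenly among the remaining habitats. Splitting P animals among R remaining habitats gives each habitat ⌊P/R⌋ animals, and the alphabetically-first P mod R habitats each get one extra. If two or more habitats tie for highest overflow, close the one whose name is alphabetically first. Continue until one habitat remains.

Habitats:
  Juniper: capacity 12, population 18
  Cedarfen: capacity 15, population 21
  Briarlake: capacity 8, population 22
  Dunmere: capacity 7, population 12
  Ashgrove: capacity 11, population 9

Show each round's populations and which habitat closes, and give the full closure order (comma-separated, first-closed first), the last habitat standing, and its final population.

Closure order: Briarlake, Cedarfen, Juniper, Dunmere
Last habitat: Ashgrove with 82 animals

Round 1: Ashgrove=9 Briarlake=22 Cedarfen=21 Dunmere=12 Juniper=18 → close Briarlake (overflow 14)
  22÷4 = 5 each, +1 to first 2
Round 2: Ashgrove=15 Cedarfen=27 Dunmere=17 Juniper=23 → close Cedarfen (overflow 12)
  27÷3 = 9 each, +1 to first 0
Round 3: Ashgrove=24 Dunmere=26 Juniper=32 → close Juniper (overflow 20)
  32÷2 = 16 each, +1 to first 0
Round 4: Ashgrove=40 Dunmere=42 → close Dunmere (overflow 35)
  42÷1 = 42 each, +1 to first 0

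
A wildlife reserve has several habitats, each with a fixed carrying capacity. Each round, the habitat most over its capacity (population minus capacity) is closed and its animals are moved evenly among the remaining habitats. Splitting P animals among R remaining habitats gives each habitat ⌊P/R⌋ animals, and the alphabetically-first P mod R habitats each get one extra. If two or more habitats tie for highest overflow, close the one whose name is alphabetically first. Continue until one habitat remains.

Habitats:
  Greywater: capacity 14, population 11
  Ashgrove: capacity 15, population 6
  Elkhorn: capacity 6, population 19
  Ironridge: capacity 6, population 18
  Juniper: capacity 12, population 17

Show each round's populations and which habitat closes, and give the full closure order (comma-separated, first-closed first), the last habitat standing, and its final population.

Closure order: Elkhorn, Ironridge, Juniper, Greywater
Last habitat: Ashgrove with 71 animals

Round 1: Ashgrove=6 Elkhorn=19 Greywater=11 Ironridge=18 Juniper=17 → close Elkhorn (overflow 13)
  19÷4 = 4 each, +1 to first 3
Round 2: Ashgrove=11 Greywater=16 Ironridge=23 Juniper=21 → close Ironridge (overflow 17)
  23÷3 = 7 each, +1 to first 2
Round 3: Ashgrove=19 Greywater=24 Juniper=28 → close Juniper (overflow 16)
  28÷2 = 14 each, +1 to first 0
Round 4: Ashgrove=33 Greywater=38 → close Greywater (overflow 24)
  38÷1 = 38 each, +1 to first 0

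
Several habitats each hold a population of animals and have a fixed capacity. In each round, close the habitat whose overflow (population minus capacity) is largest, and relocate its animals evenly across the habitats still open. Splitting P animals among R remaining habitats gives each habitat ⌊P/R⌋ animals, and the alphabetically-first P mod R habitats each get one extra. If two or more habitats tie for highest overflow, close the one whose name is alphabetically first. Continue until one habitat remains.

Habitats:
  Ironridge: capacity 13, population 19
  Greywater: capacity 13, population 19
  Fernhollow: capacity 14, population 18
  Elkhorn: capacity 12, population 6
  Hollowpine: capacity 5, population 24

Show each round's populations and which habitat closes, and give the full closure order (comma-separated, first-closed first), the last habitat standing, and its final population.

Closure order: Hollowpine, Greywater, Ironridge, Fernhollow
Last habitat: Elkhorn with 86 animals

Round 1: Elkhorn=6 Fernhollow=18 Greywater=19 Hollowpine=24 Ironridge=19 → close Hollowpine (overflow 19)
  24÷4 = 6 each, +1 to first 0
Round 2: Elkhorn=12 Fernhollow=24 Greywater=25 Ironridge=25 → close Greywater (overflow 12)
  25÷3 = 8 each, +1 to first 1
Round 3: Elkhorn=21 Fernhollow=32 Ironridge=33 → close Ironridge (overflow 20)
  33÷2 = 16 each, +1 to first 1
Round 4: Elkhorn=38 Fernhollow=48 → close Fernhollow (overflow 34)
  48÷1 = 48 each, +1 to first 0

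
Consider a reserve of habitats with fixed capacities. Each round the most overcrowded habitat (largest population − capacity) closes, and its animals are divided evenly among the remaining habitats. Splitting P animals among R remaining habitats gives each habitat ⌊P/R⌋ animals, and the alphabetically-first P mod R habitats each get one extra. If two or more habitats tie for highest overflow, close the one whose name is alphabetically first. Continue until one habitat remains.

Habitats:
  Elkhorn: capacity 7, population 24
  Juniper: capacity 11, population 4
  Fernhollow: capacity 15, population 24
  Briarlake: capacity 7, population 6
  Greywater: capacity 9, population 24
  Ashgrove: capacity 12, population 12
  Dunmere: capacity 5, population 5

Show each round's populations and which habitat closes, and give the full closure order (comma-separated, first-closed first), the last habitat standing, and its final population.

Closure order: Elkhorn, Greywater, Fernhollow, Ashgrove, Briarlake, Dunmere
Last habitat: Juniper with 99 animals

Round 1: Ashgrove=12 Briarlake=6 Dunmere=5 Elkhorn=24 Fernhollow=24 Greywater=24 Juniper=4 → close Elkhorn (overflow 17)
  24÷6 = 4 each, +1 to first 0
Round 2: Ashgrove=16 Briarlake=10 Dunmere=9 Fernhollow=28 Greywater=28 Juniper=8 → close Greywater (overflow 19)
  28÷5 = 5 each, +1 to first 3
Round 3: Ashgrove=22 Briarlake=16 Dunmere=15 Fernhollow=33 Juniper=13 → close Fernhollow (overflow 18)
  33÷4 = 8 each, +1 to first 1
Round 4: Ashgrove=31 Briarlake=24 Dunmere=23 Juniper=21 → close Ashgrove (overflow 19)
  31÷3 = 10 each, +1 to first 1
Round 5: Briarlake=35 Dunmere=33 Juniper=31 → close Briarlake (overflow 28)
  35÷2 = 17 each, +1 to first 1
Round 6: Dunmere=51 Juniper=48 → close Dunmere (overflow 46)
  51÷1 = 51 each, +1 to first 0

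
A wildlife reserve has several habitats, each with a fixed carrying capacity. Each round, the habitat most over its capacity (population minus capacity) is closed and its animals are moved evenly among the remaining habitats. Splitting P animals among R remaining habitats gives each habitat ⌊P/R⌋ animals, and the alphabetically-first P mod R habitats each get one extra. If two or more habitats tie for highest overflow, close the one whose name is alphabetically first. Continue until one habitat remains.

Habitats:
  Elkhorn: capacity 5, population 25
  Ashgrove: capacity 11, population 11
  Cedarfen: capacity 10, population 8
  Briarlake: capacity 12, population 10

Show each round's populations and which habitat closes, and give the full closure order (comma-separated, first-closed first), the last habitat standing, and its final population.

Round 1: Ashgrove=11 Briarlake=10 Cedarfen=8 Elkhorn=25 → close Elkhorn (overflow 20)
  25÷3 = 8 each, +1 to first 1
Round 2: Ashgrove=20 Briarlake=18 Cedarfen=16 → close Ashgrove (overflow 9)
  20÷2 = 10 each, +1 to first 0
Round 3: Briarlake=28 Cedarfen=26 → close Briarlake (overflow 16)
  28÷1 = 28 each, +1 to first 0

Closure order: Elkhorn, Ashgrove, Briarlake
Last habitat: Cedarfen with 54 animals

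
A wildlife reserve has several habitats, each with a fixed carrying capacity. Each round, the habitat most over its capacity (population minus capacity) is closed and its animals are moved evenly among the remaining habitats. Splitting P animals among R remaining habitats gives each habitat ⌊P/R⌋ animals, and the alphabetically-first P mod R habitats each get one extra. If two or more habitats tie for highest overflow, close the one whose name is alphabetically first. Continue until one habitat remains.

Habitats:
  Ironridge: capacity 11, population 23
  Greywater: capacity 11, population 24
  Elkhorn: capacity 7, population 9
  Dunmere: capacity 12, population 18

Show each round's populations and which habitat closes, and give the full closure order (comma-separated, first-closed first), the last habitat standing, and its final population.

Round 1: Dunmere=18 Elkhorn=9 Greywater=24 Ironridge=23 → close Greywater (overflow 13)
  24÷3 = 8 each, +1 to first 0
Round 2: Dunmere=26 Elkhorn=17 Ironridge=31 → close Ironridge (overflow 20)
  31÷2 = 15 each, +1 to first 1
Round 3: Dunmere=42 Elkhorn=32 → close Dunmere (overflow 30)
  42÷1 = 42 each, +1 to first 0

Closure order: Greywater, Ironridge, Dunmere
Last habitat: Elkhorn with 74 animals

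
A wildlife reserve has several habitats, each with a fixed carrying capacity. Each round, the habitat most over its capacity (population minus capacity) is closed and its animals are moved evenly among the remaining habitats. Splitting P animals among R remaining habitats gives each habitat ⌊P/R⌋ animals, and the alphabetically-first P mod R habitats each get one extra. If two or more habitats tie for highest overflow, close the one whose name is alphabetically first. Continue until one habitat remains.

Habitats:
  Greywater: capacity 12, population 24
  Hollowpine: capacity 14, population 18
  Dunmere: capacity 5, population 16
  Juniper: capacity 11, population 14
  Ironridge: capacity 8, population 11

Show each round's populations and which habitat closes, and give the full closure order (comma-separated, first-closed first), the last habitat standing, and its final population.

Round 1: Dunmere=16 Greywater=24 Hollowpine=18 Ironridge=11 Juniper=14 → close Greywater (overflow 12)
  24÷4 = 6 each, +1 to first 0
Round 2: Dunmere=22 Hollowpine=24 Ironridge=17 Juniper=20 → close Dunmere (overflow 17)
  22÷3 = 7 each, +1 to first 1
Round 3: Hollowpine=32 Ironridge=24 Juniper=27 → close Hollowpine (overflow 18)
  32÷2 = 16 each, +1 to first 0
Round 4: Ironridge=40 Juniper=43 → close Ironridge (overflow 32)
  40÷1 = 40 each, +1 to first 0

Closure order: Greywater, Dunmere, Hollowpine, Ironridge
Last habitat: Juniper with 83 animals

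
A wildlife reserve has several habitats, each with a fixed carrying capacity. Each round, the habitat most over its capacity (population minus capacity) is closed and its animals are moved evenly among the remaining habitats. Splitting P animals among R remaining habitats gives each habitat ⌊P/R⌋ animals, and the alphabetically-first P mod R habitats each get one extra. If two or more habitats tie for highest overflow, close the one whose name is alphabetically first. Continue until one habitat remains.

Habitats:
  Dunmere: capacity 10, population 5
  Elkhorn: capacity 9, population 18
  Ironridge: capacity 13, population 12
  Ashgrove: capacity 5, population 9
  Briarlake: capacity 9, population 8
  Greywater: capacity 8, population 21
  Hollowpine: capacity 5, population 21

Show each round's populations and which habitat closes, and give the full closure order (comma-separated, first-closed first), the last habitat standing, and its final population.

Round 1: Ashgrove=9 Briarlake=8 Dunmere=5 Elkhorn=18 Greywater=21 Hollowpine=21 Ironridge=12 → close Hollowpine (overflow 16)
  21÷6 = 3 each, +1 to first 3
Round 2: Ashgrove=13 Briarlake=12 Dunmere=9 Elkhorn=21 Greywater=24 Ironridge=15 → close Greywater (overflow 16)
  24÷5 = 4 each, +1 to first 4
Round 3: Ashgrove=18 Briarlake=17 Dunmere=14 Elkhorn=26 Ironridge=19 → close Elkhorn (overflow 17)
  26÷4 = 6 each, +1 to first 2
Round 4: Ashgrove=25 Briarlake=24 Dunmere=20 Ironridge=25 → close Ashgrove (overflow 20)
  25÷3 = 8 each, +1 to first 1
Round 5: Briarlake=33 Dunmere=28 Ironridge=33 → close Briarlake (overflow 24)
  33÷2 = 16 each, +1 to first 1
Round 6: Dunmere=45 Ironridge=49 → close Ironridge (overflow 36)
  49÷1 = 49 each, +1 to first 0

Closure order: Hollowpine, Greywater, Elkhorn, Ashgrove, Briarlake, Ironridge
Last habitat: Dunmere with 94 animals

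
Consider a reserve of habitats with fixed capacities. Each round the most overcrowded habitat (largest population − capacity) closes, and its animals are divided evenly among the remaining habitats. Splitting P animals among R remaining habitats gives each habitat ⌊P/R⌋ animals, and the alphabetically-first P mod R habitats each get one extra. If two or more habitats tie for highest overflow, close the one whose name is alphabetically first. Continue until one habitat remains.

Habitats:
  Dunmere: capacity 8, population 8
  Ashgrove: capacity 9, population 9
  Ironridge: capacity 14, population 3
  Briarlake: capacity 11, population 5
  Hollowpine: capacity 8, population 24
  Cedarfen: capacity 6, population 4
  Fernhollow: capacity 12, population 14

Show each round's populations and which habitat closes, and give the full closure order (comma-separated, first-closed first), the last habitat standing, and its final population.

Round 1: Ashgrove=9 Briarlake=5 Cedarfen=4 Dunmere=8 Fernhollow=14 Hollowpine=24 Ironridge=3 → close Hollowpine (overflow 16)
  24÷6 = 4 each, +1 to first 0
Round 2: Ashgrove=13 Briarlake=9 Cedarfen=8 Dunmere=12 Fernhollow=18 Ironridge=7 → close Fernhollow (overflow 6)
  18÷5 = 3 each, +1 to first 3
Round 3: Ashgrove=17 Briarlake=13 Cedarfen=12 Dunmere=15 Ironridge=10 → close Ashgrove (overflow 8)
  17÷4 = 4 each, +1 to first 1
Round 4: Briarlake=18 Cedarfen=16 Dunmere=19 Ironridge=14 → close Dunmere (overflow 11)
  19÷3 = 6 each, +1 to first 1
Round 5: Briarlake=25 Cedarfen=22 Ironridge=20 → close Cedarfen (overflow 16)
  22÷2 = 11 each, +1 to first 0
Round 6: Briarlake=36 Ironridge=31 → close Briarlake (overflow 25)
  36÷1 = 36 each, +1 to first 0

Closure order: Hollowpine, Fernhollow, Ashgrove, Dunmere, Cedarfen, Briarlake
Last habitat: Ironridge with 67 animals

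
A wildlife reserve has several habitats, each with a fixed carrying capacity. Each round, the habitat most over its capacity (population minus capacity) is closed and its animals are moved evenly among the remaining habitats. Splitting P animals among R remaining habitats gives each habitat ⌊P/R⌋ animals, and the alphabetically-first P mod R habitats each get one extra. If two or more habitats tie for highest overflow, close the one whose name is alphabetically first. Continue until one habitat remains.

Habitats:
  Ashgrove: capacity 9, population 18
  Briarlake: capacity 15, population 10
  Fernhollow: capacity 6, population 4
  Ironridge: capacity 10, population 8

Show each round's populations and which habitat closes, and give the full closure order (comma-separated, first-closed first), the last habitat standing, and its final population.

Closure order: Ashgrove, Fernhollow, Ironridge
Last habitat: Briarlake with 40 animals

Round 1: Ashgrove=18 Briarlake=10 Fernhollow=4 Ironridge=8 → close Ashgrove (overflow 9)
  18÷3 = 6 each, +1 to first 0
Round 2: Briarlake=16 Fernhollow=10 Ironridge=14 → close Fernhollow (overflow 4)
  10÷2 = 5 each, +1 to first 0
Round 3: Briarlake=21 Ironridge=19 → close Ironridge (overflow 9)
  19÷1 = 19 each, +1 to first 0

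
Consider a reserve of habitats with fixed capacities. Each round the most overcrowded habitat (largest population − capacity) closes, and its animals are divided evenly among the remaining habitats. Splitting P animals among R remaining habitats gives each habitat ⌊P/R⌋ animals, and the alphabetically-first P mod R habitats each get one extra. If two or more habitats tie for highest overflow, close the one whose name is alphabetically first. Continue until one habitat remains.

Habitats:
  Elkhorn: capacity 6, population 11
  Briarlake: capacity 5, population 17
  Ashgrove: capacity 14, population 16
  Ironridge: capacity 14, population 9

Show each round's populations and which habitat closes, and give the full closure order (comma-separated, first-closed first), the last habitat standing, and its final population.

Closure order: Briarlake, Elkhorn, Ashgrove
Last habitat: Ironridge with 53 animals

Round 1: Ashgrove=16 Briarlake=17 Elkhorn=11 Ironridge=9 → close Briarlake (overflow 12)
  17÷3 = 5 each, +1 to first 2
Round 2: Ashgrove=22 Elkhorn=17 Ironridge=14 → close Elkhorn (overflow 11)
  17÷2 = 8 each, +1 to first 1
Round 3: Ashgrove=31 Ironridge=22 → close Ashgrove (overflow 17)
  31÷1 = 31 each, +1 to first 0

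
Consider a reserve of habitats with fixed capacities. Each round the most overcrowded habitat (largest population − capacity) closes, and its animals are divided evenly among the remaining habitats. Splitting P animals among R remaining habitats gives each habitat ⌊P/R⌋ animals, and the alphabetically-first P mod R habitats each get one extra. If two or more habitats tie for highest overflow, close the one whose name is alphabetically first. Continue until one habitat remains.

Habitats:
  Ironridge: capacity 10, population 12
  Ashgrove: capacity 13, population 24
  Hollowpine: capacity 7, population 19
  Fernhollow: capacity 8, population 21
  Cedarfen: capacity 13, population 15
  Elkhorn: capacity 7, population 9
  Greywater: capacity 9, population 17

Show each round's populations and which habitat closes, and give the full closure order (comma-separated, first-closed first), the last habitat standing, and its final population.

Round 1: Ashgrove=24 Cedarfen=15 Elkhorn=9 Fernhollow=21 Greywater=17 Hollowpine=19 Ironridge=12 → close Fernhollow (overflow 13)
  21÷6 = 3 each, +1 to first 3
Round 2: Ashgrove=28 Cedarfen=19 Elkhorn=13 Greywater=20 Hollowpine=22 Ironridge=15 → close Ashgrove (overflow 15)
  28÷5 = 5 each, +1 to first 3
Round 3: Cedarfen=25 Elkhorn=19 Greywater=26 Hollowpine=27 Ironridge=20 → close Hollowpine (overflow 20)
  27÷4 = 6 each, +1 to first 3
Round 4: Cedarfen=32 Elkhorn=26 Greywater=33 Ironridge=26 → close Greywater (overflow 24)
  33÷3 = 11 each, +1 to first 0
Round 5: Cedarfen=43 Elkhorn=37 Ironridge=37 → close Cedarfen (overflow 30)
  43÷2 = 21 each, +1 to first 1
Round 6: Elkhorn=59 Ironridge=58 → close Elkhorn (overflow 52)
  59÷1 = 59 each, +1 to first 0

Closure order: Fernhollow, Ashgrove, Hollowpine, Greywater, Cedarfen, Elkhorn
Last habitat: Ironridge with 117 animals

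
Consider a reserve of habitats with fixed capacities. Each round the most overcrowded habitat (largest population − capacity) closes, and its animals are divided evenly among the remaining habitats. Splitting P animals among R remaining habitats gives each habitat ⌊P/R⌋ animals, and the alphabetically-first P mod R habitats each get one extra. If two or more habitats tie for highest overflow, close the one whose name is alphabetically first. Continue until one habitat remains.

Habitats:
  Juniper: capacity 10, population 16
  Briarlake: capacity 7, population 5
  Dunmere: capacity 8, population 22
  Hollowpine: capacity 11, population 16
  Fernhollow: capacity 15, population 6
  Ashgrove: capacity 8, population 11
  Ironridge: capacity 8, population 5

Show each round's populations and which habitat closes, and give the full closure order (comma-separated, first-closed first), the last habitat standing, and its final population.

Closure order: Dunmere, Hollowpine, Juniper, Ashgrove, Briarlake, Ironridge
Last habitat: Fernhollow with 81 animals

Round 1: Ashgrove=11 Briarlake=5 Dunmere=22 Fernhollow=6 Hollowpine=16 Ironridge=5 Juniper=16 → close Dunmere (overflow 14)
  22÷6 = 3 each, +1 to first 4
Round 2: Ashgrove=15 Briarlake=9 Fernhollow=10 Hollowpine=20 Ironridge=8 Juniper=19 → close Hollowpine (overflow 9)
  20÷5 = 4 each, +1 to first 0
Round 3: Ashgrove=19 Briarlake=13 Fernhollow=14 Ironridge=12 Juniper=23 → close Juniper (overflow 13)
  23÷4 = 5 each, +1 to first 3
Round 4: Ashgrove=25 Briarlake=19 Fernhollow=20 Ironridge=17 → close Ashgrove (overflow 17)
  25÷3 = 8 each, +1 to first 1
Round 5: Briarlake=28 Fernhollow=28 Ironridge=25 → close Briarlake (overflow 21)
  28÷2 = 14 each, +1 to first 0
Round 6: Fernhollow=42 Ironridge=39 → close Ironridge (overflow 31)
  39÷1 = 39 each, +1 to first 0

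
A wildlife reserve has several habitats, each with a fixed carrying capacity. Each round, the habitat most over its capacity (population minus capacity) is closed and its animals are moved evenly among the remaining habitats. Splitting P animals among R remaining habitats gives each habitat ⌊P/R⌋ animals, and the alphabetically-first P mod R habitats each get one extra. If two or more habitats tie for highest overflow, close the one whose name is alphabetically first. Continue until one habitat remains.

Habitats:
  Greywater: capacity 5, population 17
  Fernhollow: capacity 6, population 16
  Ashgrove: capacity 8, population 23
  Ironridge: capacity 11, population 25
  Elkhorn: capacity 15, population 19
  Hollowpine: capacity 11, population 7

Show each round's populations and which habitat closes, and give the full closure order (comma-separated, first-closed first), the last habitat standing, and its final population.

Round 1: Ashgrove=23 Elkhorn=19 Fernhollow=16 Greywater=17 Hollowpine=7 Ironridge=25 → close Ashgrove (overflow 15)
  23÷5 = 4 each, +1 to first 3
Round 2: Elkhorn=24 Fernhollow=21 Greywater=22 Hollowpine=11 Ironridge=29 → close Ironridge (overflow 18)
  29÷4 = 7 each, +1 to first 1
Round 3: Elkhorn=32 Fernhollow=28 Greywater=29 Hollowpine=18 → close Greywater (overflow 24)
  29÷3 = 9 each, +1 to first 2
Round 4: Elkhorn=42 Fernhollow=38 Hollowpine=27 → close Fernhollow (overflow 32)
  38÷2 = 19 each, +1 to first 0
Round 5: Elkhorn=61 Hollowpine=46 → close Elkhorn (overflow 46)
  61÷1 = 61 each, +1 to first 0

Closure order: Ashgrove, Ironridge, Greywater, Fernhollow, Elkhorn
Last habitat: Hollowpine with 107 animals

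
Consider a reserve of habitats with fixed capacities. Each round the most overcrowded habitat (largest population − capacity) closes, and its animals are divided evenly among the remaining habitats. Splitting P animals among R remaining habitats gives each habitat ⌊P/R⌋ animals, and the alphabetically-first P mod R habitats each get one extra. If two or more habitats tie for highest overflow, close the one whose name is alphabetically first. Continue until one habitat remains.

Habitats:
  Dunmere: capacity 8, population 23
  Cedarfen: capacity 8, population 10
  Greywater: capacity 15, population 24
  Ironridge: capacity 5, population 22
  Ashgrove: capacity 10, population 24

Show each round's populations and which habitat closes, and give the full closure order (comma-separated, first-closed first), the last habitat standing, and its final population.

Closure order: Ironridge, Ashgrove, Dunmere, Greywater
Last habitat: Cedarfen with 103 animals

Round 1: Ashgrove=24 Cedarfen=10 Dunmere=23 Greywater=24 Ironridge=22 → close Ironridge (overflow 17)
  22÷4 = 5 each, +1 to first 2
Round 2: Ashgrove=30 Cedarfen=16 Dunmere=28 Greywater=29 → close Ashgrove (overflow 20)
  30÷3 = 10 each, +1 to first 0
Round 3: Cedarfen=26 Dunmere=38 Greywater=39 → close Dunmere (overflow 30)
  38÷2 = 19 each, +1 to first 0
Round 4: Cedarfen=45 Greywater=58 → close Greywater (overflow 43)
  58÷1 = 58 each, +1 to first 0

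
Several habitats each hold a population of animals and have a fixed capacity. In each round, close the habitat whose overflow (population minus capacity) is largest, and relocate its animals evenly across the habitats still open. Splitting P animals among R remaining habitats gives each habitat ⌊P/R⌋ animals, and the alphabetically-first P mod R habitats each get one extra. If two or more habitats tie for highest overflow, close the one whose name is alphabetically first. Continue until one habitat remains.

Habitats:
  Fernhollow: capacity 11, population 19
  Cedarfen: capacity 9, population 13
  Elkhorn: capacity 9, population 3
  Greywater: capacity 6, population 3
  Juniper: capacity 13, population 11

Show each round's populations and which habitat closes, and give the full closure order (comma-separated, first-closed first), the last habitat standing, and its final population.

Closure order: Fernhollow, Cedarfen, Greywater, Juniper
Last habitat: Elkhorn with 49 animals

Round 1: Cedarfen=13 Elkhorn=3 Fernhollow=19 Greywater=3 Juniper=11 → close Fernhollow (overflow 8)
  19÷4 = 4 each, +1 to first 3
Round 2: Cedarfen=18 Elkhorn=8 Greywater=8 Juniper=15 → close Cedarfen (overflow 9)
  18÷3 = 6 each, +1 to first 0
Round 3: Elkhorn=14 Greywater=14 Juniper=21 → close Greywater (overflow 8)
  14÷2 = 7 each, +1 to first 0
Round 4: Elkhorn=21 Juniper=28 → close Juniper (overflow 15)
  28÷1 = 28 each, +1 to first 0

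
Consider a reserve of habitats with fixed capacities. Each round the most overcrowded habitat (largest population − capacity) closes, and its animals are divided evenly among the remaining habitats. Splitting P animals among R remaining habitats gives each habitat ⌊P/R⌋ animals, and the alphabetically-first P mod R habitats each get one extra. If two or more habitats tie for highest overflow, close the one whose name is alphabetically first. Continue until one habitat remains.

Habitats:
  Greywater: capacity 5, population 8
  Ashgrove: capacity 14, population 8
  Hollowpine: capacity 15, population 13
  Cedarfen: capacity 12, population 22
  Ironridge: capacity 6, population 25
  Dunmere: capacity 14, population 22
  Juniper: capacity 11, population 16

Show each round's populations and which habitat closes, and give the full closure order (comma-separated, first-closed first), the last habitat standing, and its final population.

Closure order: Ironridge, Cedarfen, Dunmere, Juniper, Greywater, Hollowpine
Last habitat: Ashgrove with 114 animals

Round 1: Ashgrove=8 Cedarfen=22 Dunmere=22 Greywater=8 Hollowpine=13 Ironridge=25 Juniper=16 → close Ironridge (overflow 19)
  25÷6 = 4 each, +1 to first 1
Round 2: Ashgrove=13 Cedarfen=26 Dunmere=26 Greywater=12 Hollowpine=17 Juniper=20 → close Cedarfen (overflow 14)
  26÷5 = 5 each, +1 to first 1
Round 3: Ashgrove=19 Dunmere=31 Greywater=17 Hollowpine=22 Juniper=25 → close Dunmere (overflow 17)
  31÷4 = 7 each, +1 to first 3
Round 4: Ashgrove=27 Greywater=25 Hollowpine=30 Juniper=32 → close Juniper (overflow 21)
  32÷3 = 10 each, +1 to first 2
Round 5: Ashgrove=38 Greywater=36 Hollowpine=40 → close Greywater (overflow 31)
  36÷2 = 18 each, +1 to first 0
Round 6: Ashgrove=56 Hollowpine=58 → close Hollowpine (overflow 43)
  58÷1 = 58 each, +1 to first 0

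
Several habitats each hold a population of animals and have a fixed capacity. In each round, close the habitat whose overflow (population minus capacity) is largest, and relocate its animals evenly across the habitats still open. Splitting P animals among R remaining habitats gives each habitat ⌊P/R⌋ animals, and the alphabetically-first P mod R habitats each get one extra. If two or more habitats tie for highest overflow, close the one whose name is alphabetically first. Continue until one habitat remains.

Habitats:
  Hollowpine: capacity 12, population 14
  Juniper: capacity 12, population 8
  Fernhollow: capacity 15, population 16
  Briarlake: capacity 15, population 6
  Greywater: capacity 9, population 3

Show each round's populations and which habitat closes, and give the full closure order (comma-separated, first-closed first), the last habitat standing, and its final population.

Round 1: Briarlake=6 Fernhollow=16 Greywater=3 Hollowpine=14 Juniper=8 → close Hollowpine (overflow 2)
  14÷4 = 3 each, +1 to first 2
Round 2: Briarlake=10 Fernhollow=20 Greywater=6 Juniper=11 → close Fernhollow (overflow 5)
  20÷3 = 6 each, +1 to first 2
Round 3: Briarlake=17 Greywater=13 Juniper=17 → close Juniper (overflow 5)
  17÷2 = 8 each, +1 to first 1
Round 4: Briarlake=26 Greywater=21 → close Greywater (overflow 12)
  21÷1 = 21 each, +1 to first 0

Closure order: Hollowpine, Fernhollow, Juniper, Greywater
Last habitat: Briarlake with 47 animals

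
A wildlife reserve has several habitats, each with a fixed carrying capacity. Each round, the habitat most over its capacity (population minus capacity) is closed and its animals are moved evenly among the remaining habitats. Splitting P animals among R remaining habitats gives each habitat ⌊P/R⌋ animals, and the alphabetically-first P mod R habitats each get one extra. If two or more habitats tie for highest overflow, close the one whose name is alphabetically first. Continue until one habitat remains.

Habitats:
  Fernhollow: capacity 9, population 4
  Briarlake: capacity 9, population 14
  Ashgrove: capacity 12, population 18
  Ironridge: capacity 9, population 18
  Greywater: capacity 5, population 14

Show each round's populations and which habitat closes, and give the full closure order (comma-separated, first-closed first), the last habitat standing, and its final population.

Closure order: Greywater, Ironridge, Ashgrove, Briarlake
Last habitat: Fernhollow with 68 animals

Round 1: Ashgrove=18 Briarlake=14 Fernhollow=4 Greywater=14 Ironridge=18 → close Greywater (overflow 9)
  14÷4 = 3 each, +1 to first 2
Round 2: Ashgrove=22 Briarlake=18 Fernhollow=7 Ironridge=21 → close Ironridge (overflow 12)
  21÷3 = 7 each, +1 to first 0
Round 3: Ashgrove=29 Briarlake=25 Fernhollow=14 → close Ashgrove (overflow 17)
  29÷2 = 14 each, +1 to first 1
Round 4: Briarlake=40 Fernhollow=28 → close Briarlake (overflow 31)
  40÷1 = 40 each, +1 to first 0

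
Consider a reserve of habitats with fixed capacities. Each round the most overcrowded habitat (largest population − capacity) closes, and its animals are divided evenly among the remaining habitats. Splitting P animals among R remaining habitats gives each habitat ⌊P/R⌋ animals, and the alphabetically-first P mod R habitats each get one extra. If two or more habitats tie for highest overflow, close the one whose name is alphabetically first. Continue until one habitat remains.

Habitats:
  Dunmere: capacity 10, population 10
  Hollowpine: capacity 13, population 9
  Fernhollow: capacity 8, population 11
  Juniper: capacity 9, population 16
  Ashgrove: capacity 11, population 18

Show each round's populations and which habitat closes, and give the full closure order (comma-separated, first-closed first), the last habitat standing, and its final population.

Closure order: Ashgrove, Juniper, Fernhollow, Dunmere
Last habitat: Hollowpine with 64 animals

Round 1: Ashgrove=18 Dunmere=10 Fernhollow=11 Hollowpine=9 Juniper=16 → close Ashgrove (overflow 7)
  18÷4 = 4 each, +1 to first 2
Round 2: Dunmere=15 Fernhollow=16 Hollowpine=13 Juniper=20 → close Juniper (overflow 11)
  20÷3 = 6 each, +1 to first 2
Round 3: Dunmere=22 Fernhollow=23 Hollowpine=19 → close Fernhollow (overflow 15)
  23÷2 = 11 each, +1 to first 1
Round 4: Dunmere=34 Hollowpine=30 → close Dunmere (overflow 24)
  34÷1 = 34 each, +1 to first 0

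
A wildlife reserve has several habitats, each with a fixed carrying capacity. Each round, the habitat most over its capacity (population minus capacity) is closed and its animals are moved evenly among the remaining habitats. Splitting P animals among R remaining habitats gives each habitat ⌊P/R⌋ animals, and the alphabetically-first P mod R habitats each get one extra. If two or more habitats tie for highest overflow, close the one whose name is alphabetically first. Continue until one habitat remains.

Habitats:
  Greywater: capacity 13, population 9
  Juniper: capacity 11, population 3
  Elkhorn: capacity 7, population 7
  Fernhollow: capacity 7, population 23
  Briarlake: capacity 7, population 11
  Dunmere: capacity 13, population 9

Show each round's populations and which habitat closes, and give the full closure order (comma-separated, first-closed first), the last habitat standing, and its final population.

Closure order: Fernhollow, Briarlake, Elkhorn, Dunmere, Greywater
Last habitat: Juniper with 62 animals

Round 1: Briarlake=11 Dunmere=9 Elkhorn=7 Fernhollow=23 Greywater=9 Juniper=3 → close Fernhollow (overflow 16)
  23÷5 = 4 each, +1 to first 3
Round 2: Briarlake=16 Dunmere=14 Elkhorn=12 Greywater=13 Juniper=7 → close Briarlake (overflow 9)
  16÷4 = 4 each, +1 to first 0
Round 3: Dunmere=18 Elkhorn=16 Greywater=17 Juniper=11 → close Elkhorn (overflow 9)
  16÷3 = 5 each, +1 to first 1
Round 4: Dunmere=24 Greywater=22 Juniper=16 → close Dunmere (overflow 11)
  24÷2 = 12 each, +1 to first 0
Round 5: Greywater=34 Juniper=28 → close Greywater (overflow 21)
  34÷1 = 34 each, +1 to first 0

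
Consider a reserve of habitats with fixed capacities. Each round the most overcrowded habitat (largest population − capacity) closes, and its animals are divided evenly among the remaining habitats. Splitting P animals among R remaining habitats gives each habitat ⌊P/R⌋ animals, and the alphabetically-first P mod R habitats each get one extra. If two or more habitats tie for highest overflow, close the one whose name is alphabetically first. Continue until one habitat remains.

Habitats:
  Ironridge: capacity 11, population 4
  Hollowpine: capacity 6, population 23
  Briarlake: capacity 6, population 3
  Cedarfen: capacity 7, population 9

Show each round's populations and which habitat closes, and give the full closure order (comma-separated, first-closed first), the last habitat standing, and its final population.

Closure order: Hollowpine, Cedarfen, Briarlake
Last habitat: Ironridge with 39 animals

Round 1: Briarlake=3 Cedarfen=9 Hollowpine=23 Ironridge=4 → close Hollowpine (overflow 17)
  23÷3 = 7 each, +1 to first 2
Round 2: Briarlake=11 Cedarfen=17 Ironridge=11 → close Cedarfen (overflow 10)
  17÷2 = 8 each, +1 to first 1
Round 3: Briarlake=20 Ironridge=19 → close Briarlake (overflow 14)
  20÷1 = 20 each, +1 to first 0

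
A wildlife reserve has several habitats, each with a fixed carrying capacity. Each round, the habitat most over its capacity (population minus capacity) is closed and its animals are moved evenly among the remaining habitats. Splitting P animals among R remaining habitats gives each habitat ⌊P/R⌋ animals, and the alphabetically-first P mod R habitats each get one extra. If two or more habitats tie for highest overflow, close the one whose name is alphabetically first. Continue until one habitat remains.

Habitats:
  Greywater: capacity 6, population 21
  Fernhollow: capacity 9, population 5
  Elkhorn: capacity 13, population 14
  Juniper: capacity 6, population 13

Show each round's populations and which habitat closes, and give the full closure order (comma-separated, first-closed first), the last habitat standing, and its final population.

Round 1: Elkhorn=14 Fernhollow=5 Greywater=21 Juniper=13 → close Greywater (overflow 15)
  21÷3 = 7 each, +1 to first 0
Round 2: Elkhorn=21 Fernhollow=12 Juniper=20 → close Juniper (overflow 14)
  20÷2 = 10 each, +1 to first 0
Round 3: Elkhorn=31 Fernhollow=22 → close Elkhorn (overflow 18)
  31÷1 = 31 each, +1 to first 0

Closure order: Greywater, Juniper, Elkhorn
Last habitat: Fernhollow with 53 animals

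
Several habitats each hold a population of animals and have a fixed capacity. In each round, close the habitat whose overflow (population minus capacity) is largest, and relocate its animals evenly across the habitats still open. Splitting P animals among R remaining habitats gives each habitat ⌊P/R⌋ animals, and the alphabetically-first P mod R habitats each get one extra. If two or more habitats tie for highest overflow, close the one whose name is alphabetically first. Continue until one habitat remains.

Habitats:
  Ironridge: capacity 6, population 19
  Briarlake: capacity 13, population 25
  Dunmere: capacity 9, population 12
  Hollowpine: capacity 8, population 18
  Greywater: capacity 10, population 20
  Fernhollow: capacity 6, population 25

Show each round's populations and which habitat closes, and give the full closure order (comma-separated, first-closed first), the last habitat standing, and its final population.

Closure order: Fernhollow, Ironridge, Briarlake, Greywater, Hollowpine
Last habitat: Dunmere with 119 animals

Round 1: Briarlake=25 Dunmere=12 Fernhollow=25 Greywater=20 Hollowpine=18 Ironridge=19 → close Fernhollow (overflow 19)
  25÷5 = 5 each, +1 to first 0
Round 2: Briarlake=30 Dunmere=17 Greywater=25 Hollowpine=23 Ironridge=24 → close Ironridge (overflow 18)
  24÷4 = 6 each, +1 to first 0
Round 3: Briarlake=36 Dunmere=23 Greywater=31 Hollowpine=29 → close Briarlake (overflow 23)
  36÷3 = 12 each, +1 to first 0
Round 4: Dunmere=35 Greywater=43 Hollowpine=41 → close Greywater (overflow 33)
  43÷2 = 21 each, +1 to first 1
Round 5: Dunmere=57 Hollowpine=62 → close Hollowpine (overflow 54)
  62÷1 = 62 each, +1 to first 0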